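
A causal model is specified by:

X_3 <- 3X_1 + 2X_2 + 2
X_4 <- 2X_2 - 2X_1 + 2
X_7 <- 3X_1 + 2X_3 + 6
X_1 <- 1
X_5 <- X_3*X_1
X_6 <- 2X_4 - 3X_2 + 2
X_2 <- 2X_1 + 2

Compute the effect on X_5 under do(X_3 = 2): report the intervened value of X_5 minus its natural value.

do(X_3=2) replaces the equation X_3 <- 3X_1 + 2X_2 + 2 with the constant X_3 = 2.
X_5 = X_3*X_1  [with X_3=2, X_1=1]  = 2
Without intervention: X_2 = 2X_1 + 2  [with X_1=1]  = 4; X_3 = 3X_1 + 2X_2 + 2  [with X_1=1, X_2=4]  = 13; X_5 = X_3*X_1  [with X_3=13, X_1=1]  = 13.
Change = 2 − 13 = -11.

-11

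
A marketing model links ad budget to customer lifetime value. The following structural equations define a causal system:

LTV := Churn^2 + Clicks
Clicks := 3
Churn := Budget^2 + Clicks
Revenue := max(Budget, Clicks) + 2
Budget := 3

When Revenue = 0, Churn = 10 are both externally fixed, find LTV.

The joint intervention fixes Revenue = 0, Churn = 10, removing each variable's own equation.
LTV = Churn^2 + Clicks  [with Churn=10, Clicks=3]  = 103

103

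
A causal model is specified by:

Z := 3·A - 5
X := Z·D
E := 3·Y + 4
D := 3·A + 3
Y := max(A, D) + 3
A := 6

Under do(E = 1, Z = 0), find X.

0

Setting E = 1, Z = 0 by intervention discards those variables' equations.
D = 3·A + 3  [with A=6]  = 21
X = Z·D  [with Z=0, D=21]  = 0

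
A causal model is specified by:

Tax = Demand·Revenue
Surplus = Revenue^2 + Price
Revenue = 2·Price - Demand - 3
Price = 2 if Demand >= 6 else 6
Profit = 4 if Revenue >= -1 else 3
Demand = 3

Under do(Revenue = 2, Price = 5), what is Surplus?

Setting Revenue = 2, Price = 5 by intervention discards those variables' equations.
Surplus = Revenue^2 + Price  [with Revenue=2, Price=5]  = 9

9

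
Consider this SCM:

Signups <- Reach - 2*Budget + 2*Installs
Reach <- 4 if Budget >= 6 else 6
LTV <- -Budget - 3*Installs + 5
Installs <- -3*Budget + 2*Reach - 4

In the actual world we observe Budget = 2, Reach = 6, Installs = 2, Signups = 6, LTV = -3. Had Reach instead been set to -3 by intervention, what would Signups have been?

Under do(Reach=-3), the mechanism Reach <- 4 if Budget >= 6 else 6 is discarded; Reach is fixed at -3.
Installs = -3*Budget + 2*Reach - 4  [with Budget=2, Reach=-3]  = -16
Signups = Reach - 2*Budget + 2*Installs  [with Reach=-3, Budget=2, Installs=-16]  = -39

-39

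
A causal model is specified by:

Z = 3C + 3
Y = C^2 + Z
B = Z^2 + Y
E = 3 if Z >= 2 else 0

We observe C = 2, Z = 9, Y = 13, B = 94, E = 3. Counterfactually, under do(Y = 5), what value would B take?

The intervention breaks the incoming arrows to Y: Y = C^2 + Z no longer applies, and Y = 5.
Z = 3C + 3  [with C=2]  = 9
B = Z^2 + Y  [with Z=9, Y=5]  = 86

86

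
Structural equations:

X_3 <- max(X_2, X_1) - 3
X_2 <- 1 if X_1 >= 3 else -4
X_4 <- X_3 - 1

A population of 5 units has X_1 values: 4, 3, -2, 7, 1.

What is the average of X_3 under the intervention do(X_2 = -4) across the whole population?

Under do(X_2=-4), X_2's equation is replaced by X_2=-4 for every unit. Per-unit X_3: 1, 0, -5, 4, -2. Mean = -0.4.

-0.4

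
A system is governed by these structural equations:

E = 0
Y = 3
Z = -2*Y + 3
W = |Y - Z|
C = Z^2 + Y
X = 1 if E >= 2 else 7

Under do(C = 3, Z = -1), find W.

Under do(C = 3, Z = -1), each intervened variable's structural equation is replaced by its fixed value.
W = |Y - Z|  [with Y=3, Z=-1]  = 4

4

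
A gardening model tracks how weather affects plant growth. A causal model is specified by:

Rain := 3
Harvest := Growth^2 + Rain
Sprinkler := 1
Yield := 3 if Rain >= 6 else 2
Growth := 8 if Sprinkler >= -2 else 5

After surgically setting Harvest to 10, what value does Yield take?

The intervention breaks the incoming arrows to Harvest: Harvest := Growth^2 + Rain no longer applies, and Harvest = 10.
Since Yield is not a descendant of the intervened variable, it is unaffected.
Yield = 3 if Rain >= 6 else 2  [with Rain=3]  = 2

2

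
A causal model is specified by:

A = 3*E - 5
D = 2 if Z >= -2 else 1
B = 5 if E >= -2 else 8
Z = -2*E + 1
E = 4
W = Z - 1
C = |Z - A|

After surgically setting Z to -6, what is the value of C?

13

do(Z=-6) replaces the equation Z = -2*E + 1 with the constant Z = -6.
A = 3*E - 5  [with E=4]  = 7
C = |Z - A|  [with Z=-6, A=7]  = 13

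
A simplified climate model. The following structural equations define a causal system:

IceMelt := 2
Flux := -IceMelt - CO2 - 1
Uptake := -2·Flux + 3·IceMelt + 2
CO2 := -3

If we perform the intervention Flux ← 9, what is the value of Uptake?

-10

The intervention breaks the incoming arrows to Flux: Flux := -IceMelt - CO2 - 1 no longer applies, and Flux = 9.
Uptake = -2·Flux + 3·IceMelt + 2  [with Flux=9, IceMelt=2]  = -10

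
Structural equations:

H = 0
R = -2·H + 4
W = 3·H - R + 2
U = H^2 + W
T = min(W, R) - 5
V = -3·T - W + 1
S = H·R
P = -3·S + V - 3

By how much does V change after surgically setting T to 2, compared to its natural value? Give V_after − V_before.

The intervention breaks the incoming arrows to T: T = min(W, R) - 5 no longer applies, and T = 2.
R = -2·H + 4  [with H=0]  = 4
W = 3·H - R + 2  [with H=0, R=4]  = -2
V = -3·T - W + 1  [with T=2, W=-2]  = -3
Without intervention: R = -2·H + 4  [with H=0]  = 4; W = 3·H - R + 2  [with H=0, R=4]  = -2; T = min(W, R) - 5  [with W=-2, R=4]  = -7; V = -3·T - W + 1  [with T=-7, W=-2]  = 24.
Change = -3 − 24 = -27.

-27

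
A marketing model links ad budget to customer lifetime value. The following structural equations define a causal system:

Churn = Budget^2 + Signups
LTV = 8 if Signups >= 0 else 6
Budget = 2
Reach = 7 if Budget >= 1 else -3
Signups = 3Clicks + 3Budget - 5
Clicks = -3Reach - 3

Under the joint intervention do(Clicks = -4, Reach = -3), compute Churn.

Setting Clicks = -4, Reach = -3 by intervention discards those variables' equations.
Signups = 3Clicks + 3Budget - 5  [with Clicks=-4, Budget=2]  = -11
Churn = Budget^2 + Signups  [with Budget=2, Signups=-11]  = -7

-7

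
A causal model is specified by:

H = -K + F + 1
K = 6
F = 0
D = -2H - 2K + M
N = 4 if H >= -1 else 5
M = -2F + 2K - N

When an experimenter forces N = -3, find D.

Under do(N=-3), the mechanism N = 4 if H >= -1 else 5 is discarded; N is fixed at -3.
H = -K + F + 1  [with K=6, F=0]  = -5
M = -2F + 2K - N  [with F=0, K=6, N=-3]  = 15
D = -2H - 2K + M  [with H=-5, K=6, M=15]  = 13

13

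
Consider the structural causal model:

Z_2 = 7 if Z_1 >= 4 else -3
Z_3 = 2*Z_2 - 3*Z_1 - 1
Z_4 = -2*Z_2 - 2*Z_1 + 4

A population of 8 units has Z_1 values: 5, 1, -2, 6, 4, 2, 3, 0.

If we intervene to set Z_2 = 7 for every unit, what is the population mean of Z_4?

The intervention sets Z_2=7 in all 8 units regardless of Z_1. Recomputing Z_4 per unit gives -20, -12, -6, -22, -18, -14, -16, -10; average -14.75.

-14.75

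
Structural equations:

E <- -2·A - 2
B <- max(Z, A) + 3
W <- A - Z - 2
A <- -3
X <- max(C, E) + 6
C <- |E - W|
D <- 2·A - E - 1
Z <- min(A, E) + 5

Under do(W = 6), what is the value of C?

2

The intervention breaks the incoming arrows to W: W <- A - Z - 2 no longer applies, and W = 6.
E = -2·A - 2  [with A=-3]  = 4
C = |E - W|  [with E=4, W=6]  = 2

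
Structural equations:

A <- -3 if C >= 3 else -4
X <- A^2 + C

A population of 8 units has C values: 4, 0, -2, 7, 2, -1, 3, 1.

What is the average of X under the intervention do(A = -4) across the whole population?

17.75

The intervention sets A=-4 in all 8 units regardless of C. Recomputing X per unit gives 20, 16, 14, 23, 18, 15, 19, 17; average 17.75.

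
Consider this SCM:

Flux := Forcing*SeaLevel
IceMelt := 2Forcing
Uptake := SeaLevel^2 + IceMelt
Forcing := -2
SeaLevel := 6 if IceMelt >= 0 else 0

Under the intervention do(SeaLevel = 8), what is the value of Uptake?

do(SeaLevel=8) replaces the equation SeaLevel := 6 if IceMelt >= 0 else 0 with the constant SeaLevel = 8.
IceMelt = 2Forcing  [with Forcing=-2]  = -4
Uptake = SeaLevel^2 + IceMelt  [with SeaLevel=8, IceMelt=-4]  = 60

60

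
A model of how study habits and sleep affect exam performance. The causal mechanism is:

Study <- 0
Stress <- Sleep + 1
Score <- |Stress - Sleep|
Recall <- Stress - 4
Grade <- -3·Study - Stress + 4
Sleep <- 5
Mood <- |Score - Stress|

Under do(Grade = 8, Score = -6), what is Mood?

12

Under do(Grade = 8, Score = -6), each intervened variable's structural equation is replaced by its fixed value.
Stress = Sleep + 1  [with Sleep=5]  = 6
Mood = |Score - Stress|  [with Score=-6, Stress=6]  = 12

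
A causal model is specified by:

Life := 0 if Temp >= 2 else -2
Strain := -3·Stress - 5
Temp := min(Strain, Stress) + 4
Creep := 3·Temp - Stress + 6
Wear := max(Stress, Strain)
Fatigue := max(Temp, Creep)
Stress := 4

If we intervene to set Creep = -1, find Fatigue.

Under do(Creep=-1), the mechanism Creep := 3·Temp - Stress + 6 is discarded; Creep is fixed at -1.
Strain = -3·Stress - 5  [with Stress=4]  = -17
Temp = min(Strain, Stress) + 4  [with Strain=-17, Stress=4]  = -13
Fatigue = max(Temp, Creep)  [with Temp=-13, Creep=-1]  = -1

-1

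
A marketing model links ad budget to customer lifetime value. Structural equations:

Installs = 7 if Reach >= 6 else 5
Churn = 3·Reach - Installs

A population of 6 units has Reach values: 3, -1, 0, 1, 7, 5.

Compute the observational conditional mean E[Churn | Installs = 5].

-0.2

Observing Installs=5 restricts to units where Installs's equation naturally yields 5: Reach ∈ {3, -1, 0, 1, 5}. In that subpopulation Churn = 4, -8, -5, -2, 10, mean -0.2.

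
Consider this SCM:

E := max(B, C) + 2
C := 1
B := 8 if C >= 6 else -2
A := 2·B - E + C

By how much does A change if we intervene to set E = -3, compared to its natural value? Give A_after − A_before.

The intervention breaks the incoming arrows to E: E := max(B, C) + 2 no longer applies, and E = -3.
B = 8 if C >= 6 else -2  [with C=1]  = -2
A = 2·B - E + C  [with B=-2, E=-3, C=1]  = 0
Without intervention: B = 8 if C >= 6 else -2  [with C=1]  = -2; E = max(B, C) + 2  [with B=-2, C=1]  = 3; A = 2·B - E + C  [with B=-2, E=3, C=1]  = -6.
Change = 0 − (-6) = 6.

6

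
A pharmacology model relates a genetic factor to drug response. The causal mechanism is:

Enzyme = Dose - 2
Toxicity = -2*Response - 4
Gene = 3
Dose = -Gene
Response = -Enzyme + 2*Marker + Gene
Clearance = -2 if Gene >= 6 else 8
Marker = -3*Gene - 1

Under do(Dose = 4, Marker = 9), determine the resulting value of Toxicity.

-42

The joint intervention fixes Dose = 4, Marker = 9, removing each variable's own equation.
Enzyme = Dose - 2  [with Dose=4]  = 2
Response = -Enzyme + 2*Marker + Gene  [with Enzyme=2, Marker=9, Gene=3]  = 19
Toxicity = -2*Response - 4  [with Response=19]  = -42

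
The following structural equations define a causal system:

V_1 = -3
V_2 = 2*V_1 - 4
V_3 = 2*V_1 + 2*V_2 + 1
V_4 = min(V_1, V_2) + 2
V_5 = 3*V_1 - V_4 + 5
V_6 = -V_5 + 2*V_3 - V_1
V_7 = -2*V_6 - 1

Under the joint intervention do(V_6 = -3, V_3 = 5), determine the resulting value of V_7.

Under do(V_6 = -3, V_3 = 5), each intervened variable's structural equation is replaced by its fixed value.
V_7 = -2*V_6 - 1  [with V_6=-3]  = 5

5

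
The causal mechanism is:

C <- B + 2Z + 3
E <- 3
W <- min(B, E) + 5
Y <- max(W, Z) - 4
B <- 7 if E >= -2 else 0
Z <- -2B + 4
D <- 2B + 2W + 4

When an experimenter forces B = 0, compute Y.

1

Under do(B=0), the mechanism B <- 7 if E >= -2 else 0 is discarded; B is fixed at 0.
W = min(B, E) + 5  [with B=0, E=3]  = 5
Z = -2B + 4  [with B=0]  = 4
Y = max(W, Z) - 4  [with W=5, Z=4]  = 1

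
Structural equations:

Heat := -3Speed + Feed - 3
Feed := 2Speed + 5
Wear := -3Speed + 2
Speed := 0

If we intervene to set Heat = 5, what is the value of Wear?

The intervention breaks the incoming arrows to Heat: Heat := -3Speed + Feed - 3 no longer applies, and Heat = 5.
Wear is not downstream of the intervention, so its value is determined by the original equations.
Wear = -3Speed + 2  [with Speed=0]  = 2

2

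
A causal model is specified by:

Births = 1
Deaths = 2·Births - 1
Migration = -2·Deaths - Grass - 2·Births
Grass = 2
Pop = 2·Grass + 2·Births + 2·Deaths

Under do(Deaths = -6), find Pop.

-6

do(Deaths=-6) replaces the equation Deaths = 2·Births - 1 with the constant Deaths = -6.
Pop = 2·Grass + 2·Births + 2·Deaths  [with Grass=2, Births=1, Deaths=-6]  = -6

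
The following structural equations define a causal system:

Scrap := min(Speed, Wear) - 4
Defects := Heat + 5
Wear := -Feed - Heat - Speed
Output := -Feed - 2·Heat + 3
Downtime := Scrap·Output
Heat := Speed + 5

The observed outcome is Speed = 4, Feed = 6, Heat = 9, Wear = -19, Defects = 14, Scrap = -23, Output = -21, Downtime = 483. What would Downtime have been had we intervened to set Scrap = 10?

Intervening sets Scrap = 10 and removes its equation (Scrap := min(Speed, Wear) - 4).
Heat = Speed + 5  [with Speed=4]  = 9
Output = -Feed - 2·Heat + 3  [with Feed=6, Heat=9]  = -21
Downtime = Scrap·Output  [with Scrap=10, Output=-21]  = -210

-210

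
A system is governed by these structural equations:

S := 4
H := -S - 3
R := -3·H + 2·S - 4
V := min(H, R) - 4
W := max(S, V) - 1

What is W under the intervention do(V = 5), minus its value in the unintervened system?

1

Intervening sets V = 5 and removes its equation (V := min(H, R) - 4).
W = max(S, V) - 1  [with S=4, V=5]  = 4
Without intervention: H = -S - 3  [with S=4]  = -7; R = -3·H + 2·S - 4  [with H=-7, S=4]  = 25; V = min(H, R) - 4  [with H=-7, R=25]  = -11; W = max(S, V) - 1  [with S=4, V=-11]  = 3.
Change = 4 − 3 = 1.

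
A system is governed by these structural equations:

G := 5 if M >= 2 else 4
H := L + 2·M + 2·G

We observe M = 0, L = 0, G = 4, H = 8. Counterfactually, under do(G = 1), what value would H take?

2

The intervention breaks the incoming arrows to G: G := 5 if M >= 2 else 4 no longer applies, and G = 1.
H = L + 2·M + 2·G  [with L=0, M=0, G=1]  = 2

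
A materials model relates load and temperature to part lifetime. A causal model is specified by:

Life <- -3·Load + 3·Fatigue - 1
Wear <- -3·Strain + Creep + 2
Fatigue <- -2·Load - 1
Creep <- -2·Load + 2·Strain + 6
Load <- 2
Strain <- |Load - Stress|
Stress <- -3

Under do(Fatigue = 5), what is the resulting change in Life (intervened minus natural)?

Intervening sets Fatigue = 5 and removes its equation (Fatigue <- -2·Load - 1).
Life = -3·Load + 3·Fatigue - 1  [with Load=2, Fatigue=5]  = 8
Without intervention: Fatigue = -2·Load - 1  [with Load=2]  = -5; Life = -3·Load + 3·Fatigue - 1  [with Load=2, Fatigue=-5]  = -22.
Change = 8 − (-22) = 30.

30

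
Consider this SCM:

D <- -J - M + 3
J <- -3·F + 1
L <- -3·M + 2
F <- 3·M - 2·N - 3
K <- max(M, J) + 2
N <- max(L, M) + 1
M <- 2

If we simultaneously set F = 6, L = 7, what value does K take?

The joint intervention fixes F = 6, L = 7, removing each variable's own equation.
J = -3·F + 1  [with F=6]  = -17
K = max(M, J) + 2  [with M=2, J=-17]  = 4

4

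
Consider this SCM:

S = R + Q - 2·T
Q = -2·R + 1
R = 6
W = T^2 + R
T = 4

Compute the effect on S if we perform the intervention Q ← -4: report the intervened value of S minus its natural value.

7

Intervening sets Q = -4 and removes its equation (Q = -2·R + 1).
S = R + Q - 2·T  [with R=6, Q=-4, T=4]  = -6
Without intervention: Q = -2·R + 1  [with R=6]  = -11; S = R + Q - 2·T  [with R=6, Q=-11, T=4]  = -13.
Change = -6 − (-13) = 7.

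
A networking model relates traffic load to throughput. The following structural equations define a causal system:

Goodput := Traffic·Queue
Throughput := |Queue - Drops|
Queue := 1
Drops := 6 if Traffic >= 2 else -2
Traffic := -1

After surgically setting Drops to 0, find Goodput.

do(Drops=0) replaces the equation Drops := 6 if Traffic >= 2 else -2 with the constant Drops = 0.
Goodput is not downstream of the intervention, so its value is determined by the original equations.
Goodput = Traffic·Queue  [with Traffic=-1, Queue=1]  = -1

-1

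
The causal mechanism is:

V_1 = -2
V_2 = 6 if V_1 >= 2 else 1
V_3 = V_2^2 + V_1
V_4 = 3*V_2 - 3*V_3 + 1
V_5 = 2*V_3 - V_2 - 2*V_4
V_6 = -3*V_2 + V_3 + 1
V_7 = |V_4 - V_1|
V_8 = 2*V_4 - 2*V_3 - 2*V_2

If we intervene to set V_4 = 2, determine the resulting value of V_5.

Intervening sets V_4 = 2 and removes its equation (V_4 = 3*V_2 - 3*V_3 + 1).
V_2 = 6 if V_1 >= 2 else 1  [with V_1=-2]  = 1
V_3 = V_2^2 + V_1  [with V_2=1, V_1=-2]  = -1
V_5 = 2*V_3 - V_2 - 2*V_4  [with V_3=-1, V_2=1, V_4=2]  = -7

-7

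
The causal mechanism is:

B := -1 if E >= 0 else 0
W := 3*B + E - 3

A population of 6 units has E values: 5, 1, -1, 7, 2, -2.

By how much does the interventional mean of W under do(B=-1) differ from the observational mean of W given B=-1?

-1.75

Every unit gets B=-1 under the intervention. W values become -1, -5, -7, 1, -4, -8; E[W|do(B=-1)] = -4.
E[W|B=-1] averages over only the 4 units with B=-1 (E = 5, 1, 7, 2): W = -1, -5, 1, -4, mean -2.25.
Difference = -4 − (-2.25) = -1.75.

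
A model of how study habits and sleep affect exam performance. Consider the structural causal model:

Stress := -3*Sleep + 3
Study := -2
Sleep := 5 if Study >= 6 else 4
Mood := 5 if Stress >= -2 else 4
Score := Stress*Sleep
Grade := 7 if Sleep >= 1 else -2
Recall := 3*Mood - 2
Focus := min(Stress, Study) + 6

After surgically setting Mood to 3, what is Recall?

Intervening sets Mood = 3 and removes its equation (Mood := 5 if Stress >= -2 else 4).
Recall = 3*Mood - 2  [with Mood=3]  = 7

7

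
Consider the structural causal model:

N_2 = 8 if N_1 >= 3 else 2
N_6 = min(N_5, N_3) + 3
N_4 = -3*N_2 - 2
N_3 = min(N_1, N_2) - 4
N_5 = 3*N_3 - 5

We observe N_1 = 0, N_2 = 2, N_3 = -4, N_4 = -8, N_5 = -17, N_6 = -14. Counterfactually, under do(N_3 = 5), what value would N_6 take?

The intervention breaks the incoming arrows to N_3: N_3 = min(N_1, N_2) - 4 no longer applies, and N_3 = 5.
N_5 = 3*N_3 - 5  [with N_3=5]  = 10
N_6 = min(N_5, N_3) + 3  [with N_5=10, N_3=5]  = 8

8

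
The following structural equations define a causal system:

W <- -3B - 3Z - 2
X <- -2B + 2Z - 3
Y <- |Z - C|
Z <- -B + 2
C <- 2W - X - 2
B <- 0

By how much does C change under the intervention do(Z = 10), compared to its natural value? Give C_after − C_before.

do(Z=10) replaces the equation Z <- -B + 2 with the constant Z = 10.
W = -3B - 3Z - 2  [with B=0, Z=10]  = -32
X = -2B + 2Z - 3  [with B=0, Z=10]  = 17
C = 2W - X - 2  [with W=-32, X=17]  = -83
Without intervention: Z = -B + 2  [with B=0]  = 2; W = -3B - 3Z - 2  [with B=0, Z=2]  = -8; X = -2B + 2Z - 3  [with B=0, Z=2]  = 1; C = 2W - X - 2  [with W=-8, X=1]  = -19.
Change = -83 − (-19) = -64.

-64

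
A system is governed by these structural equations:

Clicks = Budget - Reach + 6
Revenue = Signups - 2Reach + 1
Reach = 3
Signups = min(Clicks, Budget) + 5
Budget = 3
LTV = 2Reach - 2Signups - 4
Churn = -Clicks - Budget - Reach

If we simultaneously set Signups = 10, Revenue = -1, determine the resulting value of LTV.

-18

Setting Signups = 10, Revenue = -1 by intervention discards those variables' equations.
LTV = 2Reach - 2Signups - 4  [with Reach=3, Signups=10]  = -18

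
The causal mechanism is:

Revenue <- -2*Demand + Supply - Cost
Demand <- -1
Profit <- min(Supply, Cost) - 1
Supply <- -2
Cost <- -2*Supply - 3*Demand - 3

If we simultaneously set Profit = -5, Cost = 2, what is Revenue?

Under do(Profit = -5, Cost = 2), each intervened variable's structural equation is replaced by its fixed value.
Revenue = -2*Demand + Supply - Cost  [with Demand=-1, Supply=-2, Cost=2]  = -2

-2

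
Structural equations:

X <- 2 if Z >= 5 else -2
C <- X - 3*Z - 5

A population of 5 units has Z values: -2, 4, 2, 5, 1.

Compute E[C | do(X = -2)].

Every unit gets X=-2 under the intervention. C values become -1, -19, -13, -22, -10; E[C|do(X=-2)] = -13.

-13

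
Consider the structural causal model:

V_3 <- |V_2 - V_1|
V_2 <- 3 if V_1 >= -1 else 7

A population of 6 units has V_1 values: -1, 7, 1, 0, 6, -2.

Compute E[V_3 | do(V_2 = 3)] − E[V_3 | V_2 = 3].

0.3

do(V_2=3) breaks V_2's dependence on V_1. With V_2=3 fixed, V_3 across the units is 4, 4, 2, 3, 3, 5, mean 3.5.
Conditioning on V_2=3 selects the 5 unit(s) with V_1 ∈ {-1, 7, 1, 0, 6}. Their V_3 values: 4, 4, 2, 3, 3. Mean = 3.2.
Difference = 3.5 − 3.2 = 0.3.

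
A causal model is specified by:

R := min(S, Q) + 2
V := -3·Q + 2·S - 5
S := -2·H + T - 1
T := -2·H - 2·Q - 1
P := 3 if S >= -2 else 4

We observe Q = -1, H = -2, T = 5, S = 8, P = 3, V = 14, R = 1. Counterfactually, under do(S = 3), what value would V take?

Under do(S=3), the mechanism S := -2·H + T - 1 is discarded; S is fixed at 3.
V = -3·Q + 2·S - 5  [with Q=-1, S=3]  = 4

4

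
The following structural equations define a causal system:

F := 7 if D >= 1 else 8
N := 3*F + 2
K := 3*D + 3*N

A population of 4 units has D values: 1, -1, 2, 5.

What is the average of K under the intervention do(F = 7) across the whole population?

74.25

do(F=7) breaks F's dependence on D. With F=7 fixed, K across the units is 72, 66, 75, 84, mean 74.25.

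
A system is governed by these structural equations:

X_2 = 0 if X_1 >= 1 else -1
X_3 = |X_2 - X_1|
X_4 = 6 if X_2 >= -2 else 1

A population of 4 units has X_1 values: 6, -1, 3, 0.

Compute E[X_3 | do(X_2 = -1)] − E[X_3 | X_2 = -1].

2.5

Under do(X_2=-1), X_2's equation is replaced by X_2=-1 for every unit. Per-unit X_3: 7, 0, 4, 1. Mean = 3.
Conditioning on X_2=-1 selects the 2 unit(s) with X_1 ∈ {-1, 0}. Their X_3 values: 0, 1. Mean = 0.5.
Difference = 3 − 0.5 = 2.5.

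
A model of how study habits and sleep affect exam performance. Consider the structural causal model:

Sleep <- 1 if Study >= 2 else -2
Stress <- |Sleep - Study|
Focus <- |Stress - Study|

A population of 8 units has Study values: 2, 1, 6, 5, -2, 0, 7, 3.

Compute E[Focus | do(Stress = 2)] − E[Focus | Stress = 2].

1

do(Stress=2) breaks Stress's dependence on Study. With Stress=2 fixed, Focus across the units is 0, 1, 4, 3, 4, 2, 5, 1, mean 2.5.
Conditioning on Stress=2 selects the 2 unit(s) with Study ∈ {0, 3}. Their Focus values: 2, 1. Mean = 1.5.
Difference = 2.5 − 1.5 = 1.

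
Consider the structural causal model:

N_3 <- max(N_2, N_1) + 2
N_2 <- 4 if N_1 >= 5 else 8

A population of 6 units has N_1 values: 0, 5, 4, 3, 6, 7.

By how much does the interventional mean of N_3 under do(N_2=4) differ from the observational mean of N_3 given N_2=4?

-1

The intervention sets N_2=4 in all 6 units regardless of N_1. Recomputing N_3 per unit gives 6, 7, 6, 6, 8, 9; average 7.
E[N_3|N_2=4] averages over only the 3 units with N_2=4 (N_1 = 5, 6, 7): N_3 = 7, 8, 9, mean 8.
Difference = 7 − 8 = -1.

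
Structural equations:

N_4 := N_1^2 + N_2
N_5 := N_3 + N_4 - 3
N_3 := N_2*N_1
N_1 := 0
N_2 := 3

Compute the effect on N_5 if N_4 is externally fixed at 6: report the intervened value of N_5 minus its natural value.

3

Intervening sets N_4 = 6 and removes its equation (N_4 := N_1^2 + N_2).
N_3 = N_2*N_1  [with N_2=3, N_1=0]  = 0
N_5 = N_3 + N_4 - 3  [with N_3=0, N_4=6]  = 3
Without intervention: N_3 = N_2*N_1  [with N_2=3, N_1=0]  = 0; N_4 = N_1^2 + N_2  [with N_1=0, N_2=3]  = 3; N_5 = N_3 + N_4 - 3  [with N_3=0, N_4=3]  = 0.
Change = 3 − 0 = 3.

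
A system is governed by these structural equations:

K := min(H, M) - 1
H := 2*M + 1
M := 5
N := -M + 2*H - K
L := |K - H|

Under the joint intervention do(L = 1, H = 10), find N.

The joint intervention fixes L = 1, H = 10, removing each variable's own equation.
K = min(H, M) - 1  [with H=10, M=5]  = 4
N = -M + 2*H - K  [with M=5, H=10, K=4]  = 11

11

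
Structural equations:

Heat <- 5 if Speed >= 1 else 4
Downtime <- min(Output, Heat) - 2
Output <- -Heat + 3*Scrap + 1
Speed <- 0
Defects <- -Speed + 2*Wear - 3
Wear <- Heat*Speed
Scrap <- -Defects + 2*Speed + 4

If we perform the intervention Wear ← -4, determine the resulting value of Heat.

4

Under do(Wear=-4), the mechanism Wear <- Heat*Speed is discarded; Wear is fixed at -4.
Since Heat is not a descendant of the intervened variable, it is unaffected.
Heat = 5 if Speed >= 1 else 4  [with Speed=0]  = 4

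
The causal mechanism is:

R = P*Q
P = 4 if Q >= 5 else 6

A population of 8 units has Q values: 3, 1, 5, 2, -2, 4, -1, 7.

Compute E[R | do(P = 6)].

do(P=6) breaks P's dependence on Q. With P=6 fixed, R across the units is 18, 6, 30, 12, -12, 24, -6, 42, mean 14.25.

14.25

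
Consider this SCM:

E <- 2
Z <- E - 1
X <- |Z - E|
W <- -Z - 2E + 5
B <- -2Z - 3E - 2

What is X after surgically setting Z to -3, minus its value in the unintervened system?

4

The intervention breaks the incoming arrows to Z: Z <- E - 1 no longer applies, and Z = -3.
X = |Z - E|  [with Z=-3, E=2]  = 5
Without intervention: Z = E - 1  [with E=2]  = 1; X = |Z - E|  [with Z=1, E=2]  = 1.
Change = 5 − 1 = 4.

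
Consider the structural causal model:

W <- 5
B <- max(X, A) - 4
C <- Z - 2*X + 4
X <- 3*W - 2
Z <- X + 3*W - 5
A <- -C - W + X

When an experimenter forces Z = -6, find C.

The intervention breaks the incoming arrows to Z: Z <- X + 3*W - 5 no longer applies, and Z = -6.
X = 3*W - 2  [with W=5]  = 13
C = Z - 2*X + 4  [with Z=-6, X=13]  = -28

-28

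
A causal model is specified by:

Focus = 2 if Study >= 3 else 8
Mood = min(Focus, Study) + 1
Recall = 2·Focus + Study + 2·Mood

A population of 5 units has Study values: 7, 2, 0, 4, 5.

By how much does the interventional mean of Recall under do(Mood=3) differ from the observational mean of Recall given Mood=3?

The intervention sets Mood=3 in all 5 units regardless of Study. Recomputing Recall per unit gives 17, 24, 22, 14, 15; average 18.4.
E[Recall|Mood=3] averages over only the 4 units with Mood=3 (Study = 7, 2, 4, 5): Recall = 17, 24, 14, 15, mean 17.5.
Difference = 18.4 − 17.5 = 0.9.

0.9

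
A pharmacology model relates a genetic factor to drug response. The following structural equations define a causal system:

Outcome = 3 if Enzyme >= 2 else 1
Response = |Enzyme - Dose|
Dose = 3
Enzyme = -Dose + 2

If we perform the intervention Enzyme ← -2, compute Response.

The intervention breaks the incoming arrows to Enzyme: Enzyme = -Dose + 2 no longer applies, and Enzyme = -2.
Response = |Enzyme - Dose|  [with Enzyme=-2, Dose=3]  = 5

5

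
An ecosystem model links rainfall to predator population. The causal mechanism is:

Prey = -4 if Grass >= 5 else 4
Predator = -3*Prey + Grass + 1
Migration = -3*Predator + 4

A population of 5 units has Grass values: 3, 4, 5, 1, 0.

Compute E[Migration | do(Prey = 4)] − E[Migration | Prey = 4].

The intervention sets Prey=4 in all 5 units regardless of Grass. Recomputing Migration per unit gives 28, 25, 22, 34, 37; average 29.2.
E[Migration|Prey=4] averages over only the 4 units with Prey=4 (Grass = 3, 4, 1, 0): Migration = 28, 25, 34, 37, mean 31.
Difference = 29.2 − 31 = -1.8.

-1.8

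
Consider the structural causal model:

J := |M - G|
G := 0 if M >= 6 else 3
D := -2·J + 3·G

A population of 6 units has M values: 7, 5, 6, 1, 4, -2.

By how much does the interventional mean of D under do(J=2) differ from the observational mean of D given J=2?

-3

do(J=2) breaks J's dependence on M. With J=2 fixed, D across the units is -4, 5, -4, 5, 5, 5, mean 2.
E[D|J=2] averages over only the 2 units with J=2 (M = 5, 1): D = 5, 5, mean 5.
Difference = 2 − 5 = -3.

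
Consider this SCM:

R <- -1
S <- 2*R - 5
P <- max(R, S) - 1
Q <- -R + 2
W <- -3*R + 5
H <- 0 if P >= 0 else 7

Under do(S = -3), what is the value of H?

7

Under do(S=-3), the mechanism S <- 2*R - 5 is discarded; S is fixed at -3.
P = max(R, S) - 1  [with R=-1, S=-3]  = -2
H = 0 if P >= 0 else 7  [with P=-2]  = 7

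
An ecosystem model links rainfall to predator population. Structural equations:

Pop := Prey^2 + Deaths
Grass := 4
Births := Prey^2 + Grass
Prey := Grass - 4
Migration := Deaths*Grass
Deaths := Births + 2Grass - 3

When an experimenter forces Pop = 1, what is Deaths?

9

do(Pop=1) replaces the equation Pop := Prey^2 + Deaths with the constant Pop = 1.
No directed path runs from Pop to Deaths, so Deaths keeps its natural value.
Prey = Grass - 4  [with Grass=4]  = 0
Births = Prey^2 + Grass  [with Prey=0, Grass=4]  = 4
Deaths = Births + 2Grass - 3  [with Births=4, Grass=4]  = 9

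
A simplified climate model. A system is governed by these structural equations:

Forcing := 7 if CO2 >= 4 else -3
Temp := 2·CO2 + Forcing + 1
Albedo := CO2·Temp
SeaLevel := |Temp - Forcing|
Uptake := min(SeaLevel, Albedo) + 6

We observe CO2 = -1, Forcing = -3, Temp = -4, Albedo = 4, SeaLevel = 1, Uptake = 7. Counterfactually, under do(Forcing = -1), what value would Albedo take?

Under do(Forcing=-1), the mechanism Forcing := 7 if CO2 >= 4 else -3 is discarded; Forcing is fixed at -1.
Temp = 2·CO2 + Forcing + 1  [with CO2=-1, Forcing=-1]  = -2
Albedo = CO2·Temp  [with CO2=-1, Temp=-2]  = 2

2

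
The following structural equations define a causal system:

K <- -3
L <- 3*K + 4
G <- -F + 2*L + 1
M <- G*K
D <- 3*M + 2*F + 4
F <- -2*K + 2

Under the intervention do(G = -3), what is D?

Under do(G=-3), the mechanism G <- -F + 2*L + 1 is discarded; G is fixed at -3.
F = -2*K + 2  [with K=-3]  = 8
M = G*K  [with G=-3, K=-3]  = 9
D = 3*M + 2*F + 4  [with M=9, F=8]  = 47

47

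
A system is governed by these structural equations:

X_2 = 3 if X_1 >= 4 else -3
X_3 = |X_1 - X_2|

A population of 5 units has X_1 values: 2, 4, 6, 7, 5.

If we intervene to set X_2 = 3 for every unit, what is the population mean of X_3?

Under do(X_2=3), X_2's equation is replaced by X_2=3 for every unit. Per-unit X_3: 1, 1, 3, 4, 2. Mean = 2.2.

2.2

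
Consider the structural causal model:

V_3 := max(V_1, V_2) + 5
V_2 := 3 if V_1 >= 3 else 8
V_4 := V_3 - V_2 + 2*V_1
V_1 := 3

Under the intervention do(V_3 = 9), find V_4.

The intervention breaks the incoming arrows to V_3: V_3 := max(V_1, V_2) + 5 no longer applies, and V_3 = 9.
V_2 = 3 if V_1 >= 3 else 8  [with V_1=3]  = 3
V_4 = V_3 - V_2 + 2*V_1  [with V_3=9, V_2=3, V_1=3]  = 12

12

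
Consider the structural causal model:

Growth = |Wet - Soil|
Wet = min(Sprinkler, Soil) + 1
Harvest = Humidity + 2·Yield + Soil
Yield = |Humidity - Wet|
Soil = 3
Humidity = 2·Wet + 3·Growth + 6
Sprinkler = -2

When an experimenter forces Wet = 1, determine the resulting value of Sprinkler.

Under do(Wet=1), the mechanism Wet = min(Sprinkler, Soil) + 1 is discarded; Wet is fixed at 1.
Sprinkler is not downstream of the intervention, so its value is determined by the original equations.

-2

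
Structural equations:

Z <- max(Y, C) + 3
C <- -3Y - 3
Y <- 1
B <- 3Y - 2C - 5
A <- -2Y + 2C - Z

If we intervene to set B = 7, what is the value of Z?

4

The intervention breaks the incoming arrows to B: B <- 3Y - 2C - 5 no longer applies, and B = 7.
Z is not downstream of the intervention, so its value is determined by the original equations.
C = -3Y - 3  [with Y=1]  = -6
Z = max(Y, C) + 3  [with Y=1, C=-6]  = 4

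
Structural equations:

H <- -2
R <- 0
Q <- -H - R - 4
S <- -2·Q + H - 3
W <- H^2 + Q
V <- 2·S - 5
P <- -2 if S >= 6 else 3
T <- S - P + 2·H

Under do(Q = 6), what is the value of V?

-39

The intervention breaks the incoming arrows to Q: Q <- -H - R - 4 no longer applies, and Q = 6.
S = -2·Q + H - 3  [with Q=6, H=-2]  = -17
V = 2·S - 5  [with S=-17]  = -39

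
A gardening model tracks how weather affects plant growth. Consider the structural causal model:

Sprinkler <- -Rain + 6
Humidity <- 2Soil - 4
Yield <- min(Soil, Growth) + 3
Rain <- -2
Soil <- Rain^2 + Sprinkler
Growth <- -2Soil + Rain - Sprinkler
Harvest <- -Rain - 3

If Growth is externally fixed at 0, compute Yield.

Under do(Growth=0), the mechanism Growth <- -2Soil + Rain - Sprinkler is discarded; Growth is fixed at 0.
Sprinkler = -Rain + 6  [with Rain=-2]  = 8
Soil = Rain^2 + Sprinkler  [with Rain=-2, Sprinkler=8]  = 12
Yield = min(Soil, Growth) + 3  [with Soil=12, Growth=0]  = 3

3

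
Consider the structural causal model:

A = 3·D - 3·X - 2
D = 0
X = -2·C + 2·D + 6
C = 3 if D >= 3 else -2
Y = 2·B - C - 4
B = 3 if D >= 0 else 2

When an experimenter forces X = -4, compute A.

The intervention breaks the incoming arrows to X: X = -2·C + 2·D + 6 no longer applies, and X = -4.
A = 3·D - 3·X - 2  [with D=0, X=-4]  = 10

10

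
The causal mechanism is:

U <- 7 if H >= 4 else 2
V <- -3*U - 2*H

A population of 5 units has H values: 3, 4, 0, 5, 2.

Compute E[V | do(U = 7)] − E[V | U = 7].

The intervention sets U=7 in all 5 units regardless of H. Recomputing V per unit gives -27, -29, -21, -31, -25; average -26.6.
Observing U=7 restricts to units where U's equation naturally yields 7: H ∈ {4, 5}. In that subpopulation V = -29, -31, mean -30.
Difference = -26.6 − (-30) = 3.4.

3.4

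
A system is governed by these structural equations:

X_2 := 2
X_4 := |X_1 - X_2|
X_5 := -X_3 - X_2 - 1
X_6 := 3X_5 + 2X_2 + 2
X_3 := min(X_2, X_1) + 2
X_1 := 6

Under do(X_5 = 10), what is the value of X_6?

The intervention breaks the incoming arrows to X_5: X_5 := -X_3 - X_2 - 1 no longer applies, and X_5 = 10.
X_6 = 3X_5 + 2X_2 + 2  [with X_5=10, X_2=2]  = 36

36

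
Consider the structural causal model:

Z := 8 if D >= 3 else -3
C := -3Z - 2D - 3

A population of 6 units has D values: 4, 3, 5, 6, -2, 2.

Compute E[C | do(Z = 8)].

The intervention sets Z=8 in all 6 units regardless of D. Recomputing C per unit gives -35, -33, -37, -39, -23, -31; average -33.

-33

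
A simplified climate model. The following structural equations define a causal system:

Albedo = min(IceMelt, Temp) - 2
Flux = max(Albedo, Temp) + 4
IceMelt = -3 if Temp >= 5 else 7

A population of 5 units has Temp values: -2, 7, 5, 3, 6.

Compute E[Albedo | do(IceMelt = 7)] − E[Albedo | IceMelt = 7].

3.3

The intervention sets IceMelt=7 in all 5 units regardless of Temp. Recomputing Albedo per unit gives -4, 5, 3, 1, 4; average 1.8.
E[Albedo|IceMelt=7] averages over only the 2 units with IceMelt=7 (Temp = -2, 3): Albedo = -4, 1, mean -1.5.
Difference = 1.8 − (-1.5) = 3.3.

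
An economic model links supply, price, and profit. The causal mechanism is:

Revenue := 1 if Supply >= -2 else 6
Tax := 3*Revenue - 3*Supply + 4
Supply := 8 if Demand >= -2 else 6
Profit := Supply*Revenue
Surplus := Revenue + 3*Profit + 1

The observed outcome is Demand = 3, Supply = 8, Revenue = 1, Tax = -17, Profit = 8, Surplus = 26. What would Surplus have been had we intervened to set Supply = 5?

17

Under do(Supply=5), the mechanism Supply := 8 if Demand >= -2 else 6 is discarded; Supply is fixed at 5.
Revenue = 1 if Supply >= -2 else 6  [with Supply=5]  = 1
Profit = Supply*Revenue  [with Supply=5, Revenue=1]  = 5
Surplus = Revenue + 3*Profit + 1  [with Revenue=1, Profit=5]  = 17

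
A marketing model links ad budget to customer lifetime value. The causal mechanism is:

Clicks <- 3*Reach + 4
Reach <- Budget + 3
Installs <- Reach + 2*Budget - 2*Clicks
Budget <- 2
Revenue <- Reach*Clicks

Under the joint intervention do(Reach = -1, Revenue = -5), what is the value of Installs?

The joint intervention fixes Reach = -1, Revenue = -5, removing each variable's own equation.
Clicks = 3*Reach + 4  [with Reach=-1]  = 1
Installs = Reach + 2*Budget - 2*Clicks  [with Reach=-1, Budget=2, Clicks=1]  = 1

1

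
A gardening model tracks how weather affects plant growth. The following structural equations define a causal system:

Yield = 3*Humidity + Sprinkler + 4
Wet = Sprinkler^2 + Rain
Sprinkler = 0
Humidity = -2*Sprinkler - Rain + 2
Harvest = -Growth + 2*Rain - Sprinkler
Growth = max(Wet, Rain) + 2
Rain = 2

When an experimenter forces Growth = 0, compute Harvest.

4

The intervention breaks the incoming arrows to Growth: Growth = max(Wet, Rain) + 2 no longer applies, and Growth = 0.
Harvest = -Growth + 2*Rain - Sprinkler  [with Growth=0, Rain=2, Sprinkler=0]  = 4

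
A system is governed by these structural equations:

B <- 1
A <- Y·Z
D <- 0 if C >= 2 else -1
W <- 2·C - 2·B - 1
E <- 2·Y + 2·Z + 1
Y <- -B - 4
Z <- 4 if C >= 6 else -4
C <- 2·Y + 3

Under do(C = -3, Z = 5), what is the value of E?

Under do(C = -3, Z = 5), each intervened variable's structural equation is replaced by its fixed value.
Y = -B - 4  [with B=1]  = -5
E = 2·Y + 2·Z + 1  [with Y=-5, Z=5]  = 1

1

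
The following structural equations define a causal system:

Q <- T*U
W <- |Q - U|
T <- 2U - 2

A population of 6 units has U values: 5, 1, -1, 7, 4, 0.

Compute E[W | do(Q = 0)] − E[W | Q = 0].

2.5

The intervention sets Q=0 in all 6 units regardless of U. Recomputing W per unit gives 5, 1, 1, 7, 4, 0; average 3.
Observing Q=0 restricts to units where Q's equation naturally yields 0: U ∈ {1, 0}. In that subpopulation W = 1, 0, mean 0.5.
Difference = 3 − 0.5 = 2.5.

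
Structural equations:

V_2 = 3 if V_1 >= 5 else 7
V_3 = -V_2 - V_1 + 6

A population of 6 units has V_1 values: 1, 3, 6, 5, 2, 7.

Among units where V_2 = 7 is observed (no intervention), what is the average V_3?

E[V_3|V_2=7] averages over only the 3 units with V_2=7 (V_1 = 1, 3, 2): V_3 = -2, -4, -3, mean -3.

-3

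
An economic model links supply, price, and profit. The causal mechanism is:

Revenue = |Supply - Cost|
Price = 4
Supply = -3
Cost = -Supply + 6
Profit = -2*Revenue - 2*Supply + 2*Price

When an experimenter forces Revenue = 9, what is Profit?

Intervening sets Revenue = 9 and removes its equation (Revenue = |Supply - Cost|).
Profit = -2*Revenue - 2*Supply + 2*Price  [with Revenue=9, Supply=-3, Price=4]  = -4

-4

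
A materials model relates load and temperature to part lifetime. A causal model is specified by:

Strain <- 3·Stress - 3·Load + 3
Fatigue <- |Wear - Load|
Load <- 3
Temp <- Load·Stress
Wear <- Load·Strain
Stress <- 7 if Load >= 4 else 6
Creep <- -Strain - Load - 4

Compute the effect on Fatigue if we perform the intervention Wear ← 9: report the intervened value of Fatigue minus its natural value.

Intervening sets Wear = 9 and removes its equation (Wear <- Load·Strain).
Fatigue = |Wear - Load|  [with Wear=9, Load=3]  = 6
Without intervention: Stress = 7 if Load >= 4 else 6  [with Load=3]  = 6; Strain = 3·Stress - 3·Load + 3  [with Stress=6, Load=3]  = 12; Wear = Load·Strain  [with Load=3, Strain=12]  = 36; Fatigue = |Wear - Load|  [with Wear=36, Load=3]  = 33.
Change = 6 − 33 = -27.

-27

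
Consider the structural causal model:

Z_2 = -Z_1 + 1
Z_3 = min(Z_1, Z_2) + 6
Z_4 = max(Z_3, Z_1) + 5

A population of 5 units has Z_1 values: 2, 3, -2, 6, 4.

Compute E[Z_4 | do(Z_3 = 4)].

do(Z_3=4) breaks Z_3's dependence on Z_1. With Z_3=4 fixed, Z_4 across the units is 9, 9, 9, 11, 9, mean 9.4.

9.4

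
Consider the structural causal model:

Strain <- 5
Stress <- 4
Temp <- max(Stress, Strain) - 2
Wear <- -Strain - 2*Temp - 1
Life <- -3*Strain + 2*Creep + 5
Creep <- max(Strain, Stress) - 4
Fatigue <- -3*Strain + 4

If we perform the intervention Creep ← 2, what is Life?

The intervention breaks the incoming arrows to Creep: Creep <- max(Strain, Stress) - 4 no longer applies, and Creep = 2.
Life = -3*Strain + 2*Creep + 5  [with Strain=5, Creep=2]  = -6

-6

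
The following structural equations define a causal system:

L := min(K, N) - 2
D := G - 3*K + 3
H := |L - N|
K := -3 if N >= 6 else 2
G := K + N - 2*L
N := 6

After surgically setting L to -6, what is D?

The intervention breaks the incoming arrows to L: L := min(K, N) - 2 no longer applies, and L = -6.
K = -3 if N >= 6 else 2  [with N=6]  = -3
G = K + N - 2*L  [with K=-3, N=6, L=-6]  = 15
D = G - 3*K + 3  [with G=15, K=-3]  = 27

27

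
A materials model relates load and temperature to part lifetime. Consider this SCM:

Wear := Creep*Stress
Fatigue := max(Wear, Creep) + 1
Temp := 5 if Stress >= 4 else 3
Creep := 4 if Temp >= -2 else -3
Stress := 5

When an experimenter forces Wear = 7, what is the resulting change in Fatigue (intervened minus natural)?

Intervening sets Wear = 7 and removes its equation (Wear := Creep*Stress).
Temp = 5 if Stress >= 4 else 3  [with Stress=5]  = 5
Creep = 4 if Temp >= -2 else -3  [with Temp=5]  = 4
Fatigue = max(Wear, Creep) + 1  [with Wear=7, Creep=4]  = 8
Without intervention: Temp = 5 if Stress >= 4 else 3  [with Stress=5]  = 5; Creep = 4 if Temp >= -2 else -3  [with Temp=5]  = 4; Wear = Creep*Stress  [with Creep=4, Stress=5]  = 20; Fatigue = max(Wear, Creep) + 1  [with Wear=20, Creep=4]  = 21.
Change = 8 − 21 = -13.

-13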